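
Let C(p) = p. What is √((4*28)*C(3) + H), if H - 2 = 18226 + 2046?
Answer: 3*√2290 ≈ 143.56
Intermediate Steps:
H = 20274 (H = 2 + (18226 + 2046) = 2 + 20272 = 20274)
√((4*28)*C(3) + H) = √((4*28)*3 + 20274) = √(112*3 + 20274) = √(336 + 20274) = √20610 = 3*√2290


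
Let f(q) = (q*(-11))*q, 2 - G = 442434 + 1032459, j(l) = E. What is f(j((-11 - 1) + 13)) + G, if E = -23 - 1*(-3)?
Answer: -1479291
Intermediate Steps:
E = -20 (E = -23 + 3 = -20)
j(l) = -20
G = -1474891 (G = 2 - (442434 + 1032459) = 2 - 1*1474893 = 2 - 1474893 = -1474891)
f(q) = -11*q² (f(q) = (-11*q)*q = -11*q²)
f(j((-11 - 1) + 13)) + G = -11*(-20)² - 1474891 = -11*400 - 1474891 = -4400 - 1474891 = -1479291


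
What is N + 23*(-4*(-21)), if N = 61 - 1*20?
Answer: 1973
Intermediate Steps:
N = 41 (N = 61 - 20 = 41)
N + 23*(-4*(-21)) = 41 + 23*(-4*(-21)) = 41 + 23*84 = 41 + 1932 = 1973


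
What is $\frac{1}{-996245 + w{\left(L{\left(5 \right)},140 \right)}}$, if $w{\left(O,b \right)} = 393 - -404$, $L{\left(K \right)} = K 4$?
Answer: $- \frac{1}{995448} \approx -1.0046 \cdot 10^{-6}$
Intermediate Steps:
$L{\left(K \right)} = 4 K$
$w{\left(O,b \right)} = 797$ ($w{\left(O,b \right)} = 393 + 404 = 797$)
$\frac{1}{-996245 + w{\left(L{\left(5 \right)},140 \right)}} = \frac{1}{-996245 + 797} = \frac{1}{-995448} = - \frac{1}{995448}$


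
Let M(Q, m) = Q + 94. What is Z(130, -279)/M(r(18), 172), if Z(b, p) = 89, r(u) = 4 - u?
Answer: 89/80 ≈ 1.1125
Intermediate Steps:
M(Q, m) = 94 + Q
Z(130, -279)/M(r(18), 172) = 89/(94 + (4 - 1*18)) = 89/(94 + (4 - 18)) = 89/(94 - 14) = 89/80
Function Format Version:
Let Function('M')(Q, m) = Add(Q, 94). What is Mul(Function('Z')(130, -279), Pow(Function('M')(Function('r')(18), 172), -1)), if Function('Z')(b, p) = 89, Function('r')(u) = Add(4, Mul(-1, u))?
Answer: Rational(89, 80) ≈ 1.1125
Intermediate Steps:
Function('M')(Q, m) = Add(94, Q)
Mul(Function('Z')(130, -279), Pow(Function('M')(Function('r')(18), 172), -1)) = Mul(89, Pow(Add(94, Add(4, Mul(-1, 18))), -1)) = Mul(89, Pow(Add(94, Add(4, -18)), -1)) = Mul(89, Pow(Add(94, -14), -1)) = Mul(89, Pow(80, -1)) = Mul(89, Rational(1, 80)) = Rational(89, 80)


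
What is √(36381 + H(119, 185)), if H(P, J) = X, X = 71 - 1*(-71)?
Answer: √36523 ≈ 191.11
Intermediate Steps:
X = 142 (X = 71 + 71 = 142)
H(P, J) = 142
√(36381 + H(119, 185)) = √(36381 + 142) = √36523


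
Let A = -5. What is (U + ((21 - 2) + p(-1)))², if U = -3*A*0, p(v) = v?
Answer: 324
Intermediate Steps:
U = 0 (U = -3*(-5)*0 = 15*0 = 0)
(U + ((21 - 2) + p(-1)))² = (0 + ((21 - 2) - 1))² = (0 + (19 - 1))² = (0 + 18)² = 18² = 324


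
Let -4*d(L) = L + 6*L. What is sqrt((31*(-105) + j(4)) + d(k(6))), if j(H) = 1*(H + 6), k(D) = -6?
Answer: I*sqrt(12938)/2 ≈ 56.873*I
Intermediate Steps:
j(H) = 6 + H (j(H) = 1*(6 + H) = 6 + H)
d(L) = -7*L/4 (d(L) = -(L + 6*L)/4 = -7*L/4)
sqrt((31*(-105) + j(4)) + d(k(6))) = sqrt((31*(-105) + (6 + 4)) - 7/4*(-6)) = sqrt((-3255 + 10) + 21/2) = sqrt(-3245 + 21/2) = sqrt(-6469/2) = I*sqrt(12938)/2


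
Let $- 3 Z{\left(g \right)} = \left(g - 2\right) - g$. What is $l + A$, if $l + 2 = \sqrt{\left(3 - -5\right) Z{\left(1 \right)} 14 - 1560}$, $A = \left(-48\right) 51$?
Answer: $-2450 + \frac{2 i \sqrt{3342}}{3} \approx -2450.0 + 38.54 i$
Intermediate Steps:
$Z{\left(g \right)} = \frac{2}{3}$ ($Z{\left(g \right)} = - \frac{\left(g - 2\right) - g}{3} = - \frac{\left(-2 + g\right) - g}{3} = \left(- \frac{1}{3}\right) \left(-2\right) = \frac{2}{3}$)
$A = -2448$
$l = -2 + \frac{2 i \sqrt{3342}}{3}$ ($l = -2 + \sqrt{\left(3 - -5\right) \frac{2}{3} \cdot 14 - 1560} = -2 + \sqrt{\left(3 + 5\right) \frac{2}{3} \cdot 14 - 1560} = -2 + \sqrt{8 \cdot \frac{2}{3} \cdot 14 - 1560} = -2 + \sqrt{\frac{16}{3} \cdot 14 - 1560} = -2 + \sqrt{\frac{224}{3} - 1560} = -2 + \sqrt{- \frac{4456}{3}} = -2 + \frac{2 i \sqrt{3342}}{3} \approx -2.0 + 38.54 i$)
$l + A = \left(-2 + \frac{2 i \sqrt{3342}}{3}\right) - 2448 = -2450 + \frac{2 i \sqrt{3342}}{3}$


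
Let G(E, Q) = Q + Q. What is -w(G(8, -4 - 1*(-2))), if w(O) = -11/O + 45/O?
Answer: 17/2 ≈ 8.5000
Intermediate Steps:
G(E, Q) = 2*Q
w(O) = 34/O
-w(G(8, -4 - 1*(-2))) = -34/(2*(-4 - 1*(-2))) = -34/(2*(-4 + 2)) = -34/(2*(-2)) = -34/(-4) = -34*(-1)/4 = -1*(-17/2) = 17/2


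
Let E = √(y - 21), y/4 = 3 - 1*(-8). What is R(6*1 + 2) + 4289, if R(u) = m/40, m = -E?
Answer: 4289 - √23/40 ≈ 4288.9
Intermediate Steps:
y = 44 (y = 4*(3 - 1*(-8)) = 4*(3 + 8) = 4*11 = 44)
E = √23 (E = √(44 - 21) = √23 ≈ 4.7958)
m = -√23 ≈ -4.7958
R(u) = -√23/40
R(6*1 + 2) + 4289 = -√23/40 + 4289 = 4289 - √23/40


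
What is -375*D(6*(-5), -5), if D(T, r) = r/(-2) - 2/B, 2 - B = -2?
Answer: -750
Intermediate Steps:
B = 4 (B = 2 - 1*(-2) = 2 + 2 = 4)
D(T, r) = -½ - r/2 (D(T, r) = r/(-2) - 2/4 = r*(-½) - 2*¼ = -r/2 - ½ = -½ - r/2)
-375*D(6*(-5), -5) = -375*(-½ - ½*(-5)) = -375*(-½ + 5/2) = -375*2 = -750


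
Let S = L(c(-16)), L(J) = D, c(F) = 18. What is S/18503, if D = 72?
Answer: 72/18503 ≈ 0.0038913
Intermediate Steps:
L(J) = 72
S = 72
S/18503 = 72/18503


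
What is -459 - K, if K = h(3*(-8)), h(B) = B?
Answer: -435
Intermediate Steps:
K = -24 (K = 3*(-8) = -24)
-459 - K = -459 - 1*(-24) = -459 + 24 = -435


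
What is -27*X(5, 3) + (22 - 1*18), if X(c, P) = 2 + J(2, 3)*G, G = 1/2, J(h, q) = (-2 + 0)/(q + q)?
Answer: -91/2 ≈ -45.500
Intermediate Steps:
J(h, q) = -1/q (J(h, q) = -2*1/(2*q) = -1/q)
G = 1/2 ≈ 0.50000
X(c, P) = 11/6 (X(c, P) = 2 - 1/3*(1/2) = 2 - 1*1/3*(1/2) = 2 - 1/3*1/2 = 2 - 1/6 = 11/6)
-27*X(5, 3) + (22 - 1*18) = -27*11/6 + (22 - 1*18) = -99/2 + (22 - 18) = -99/2 + 4 = -91/2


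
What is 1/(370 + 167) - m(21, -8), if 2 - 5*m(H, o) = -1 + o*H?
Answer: -91822/2685 ≈ -34.198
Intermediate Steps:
m(H, o) = ⅗ - H*o/5 (m(H, o) = ⅖ - (-1 + o*H)/5 = ⅖ - (-1 + H*o)/5 = ⅖ + (⅕ - H*o/5) = ⅗ - H*o/5)
1/(370 + 167) - m(21, -8) = 1/(370 + 167) - (⅗ - ⅕*21*(-8)) = 1/537 - (⅗ + 168/5) = 1/537 - 1*171/5 = 1/537 - 171/5 = -91822/2685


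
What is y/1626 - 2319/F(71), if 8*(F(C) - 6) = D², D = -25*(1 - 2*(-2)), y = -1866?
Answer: -9901895/4247383 ≈ -2.3313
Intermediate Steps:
D = -125 (D = -25*(1 + 4) = -25*5 = -5*25 = -125)
F(C) = 15673/8 (F(C) = 6 + (⅛)*(-125)² = 6 + (⅛)*15625 = 6 + 15625/8 = 15673/8)
y/1626 - 2319/F(71) = -1866/1626 - 2319/15673/8 = -1866*1/1626 - 2319*8/15673 = -311/271 - 18552/15673 = -9901895/4247383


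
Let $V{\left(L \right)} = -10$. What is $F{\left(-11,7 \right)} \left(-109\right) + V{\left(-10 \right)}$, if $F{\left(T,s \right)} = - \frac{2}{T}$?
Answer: $- \frac{328}{11} \approx -29.818$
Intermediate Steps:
$F{\left(-11,7 \right)} \left(-109\right) + V{\left(-10 \right)} = - \frac{2}{-11} \left(-109\right) - 10 = \left(-2\right) \left(- \frac{1}{11}\right) \left(-109\right) - 10 = \frac{2}{11} \left(-109\right) - 10 = - \frac{218}{11} - 10 = - \frac{328}{11}$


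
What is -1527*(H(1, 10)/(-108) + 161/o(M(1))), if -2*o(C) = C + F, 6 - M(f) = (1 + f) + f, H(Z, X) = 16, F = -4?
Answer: -4423210/9 ≈ -4.9147e+5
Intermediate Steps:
M(f) = 5 - 2*f (M(f) = 6 - ((1 + f) + f) = 6 - (1 + 2*f) = 6 + (-1 - 2*f) = 5 - 2*f)
o(C) = 2 - C/2 (o(C) = -(C - 4)/2 = -(-4 + C)/2 = 2 - C/2)
-1527*(H(1, 10)/(-108) + 161/o(M(1))) = -1527*(16/(-108) + 161/(2 - (5 - 2*1)/2)) = -1527*(16*(-1/108) + 161/(2 - (5 - 2)/2)) = -1527*(-4/27 + 161/(2 - ½*3)) = -1527*(-4/27 + 161/(2 - 3/2)) = -1527*(-4/27 + 161/(½)) = -1527*(-4/27 + 161*2) = -1527*(-4/27 + 322) = -1527*8690/27 = -4423210/9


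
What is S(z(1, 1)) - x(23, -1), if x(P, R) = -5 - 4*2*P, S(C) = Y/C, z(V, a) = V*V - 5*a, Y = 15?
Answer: 741/4 ≈ 185.25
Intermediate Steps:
z(V, a) = V² - 5*a
S(C) = 15/C
x(P, R) = -5 - 8*P
S(z(1, 1)) - x(23, -1) = 15/(1² - 5*1) - (-5 - 8*23) = 15/(1 - 5) - (-5 - 184) = 15/(-4) - 1*(-189) = 15*(-¼) + 189 = -15/4 + 189 = 741/4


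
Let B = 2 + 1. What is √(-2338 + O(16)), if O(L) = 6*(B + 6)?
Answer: 2*I*√571 ≈ 47.791*I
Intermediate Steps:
B = 3
O(L) = 54 (O(L) = 6*(3 + 6) = 6*9 = 54)
√(-2338 + O(16)) = √(-2338 + 54) = √(-2284) = 2*I*√571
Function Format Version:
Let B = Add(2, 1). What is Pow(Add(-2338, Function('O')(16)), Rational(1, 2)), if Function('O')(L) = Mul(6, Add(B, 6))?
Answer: Mul(2, I, Pow(571, Rational(1, 2))) ≈ Mul(47.791, I)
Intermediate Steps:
B = 3
Function('O')(L) = 54 (Function('O')(L) = Mul(6, Add(3, 6)) = Mul(6, 9) = 54)
Pow(Add(-2338, Function('O')(16)), Rational(1, 2)) = Pow(Add(-2338, 54), Rational(1, 2)) = Pow(-2284, Rational(1, 2)) = Mul(2, I, Pow(571, Rational(1, 2)))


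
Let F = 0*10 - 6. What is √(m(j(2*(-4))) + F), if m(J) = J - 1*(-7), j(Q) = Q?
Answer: I*√7 ≈ 2.6458*I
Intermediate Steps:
m(J) = 7 + J (m(J) = J + 7 = 7 + J)
F = -6 (F = 0 - 6 = -6)
√(m(j(2*(-4))) + F) = √((7 + 2*(-4)) - 6) = √((7 - 8) - 6) = √(-1 - 6) = √(-7) = I*√7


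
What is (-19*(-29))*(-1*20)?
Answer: -11020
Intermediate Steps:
(-19*(-29))*(-1*20) = 551*(-20) = -11020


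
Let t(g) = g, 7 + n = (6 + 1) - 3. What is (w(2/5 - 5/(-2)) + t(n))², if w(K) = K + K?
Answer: 196/25 ≈ 7.8400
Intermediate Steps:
n = -3 (n = -7 + ((6 + 1) - 3) = -7 + (7 - 3) = -7 + 4 = -3)
w(K) = 2*K
(w(2/5 - 5/(-2)) + t(n))² = (2*(2/5 - 5/(-2)) - 3)² = (2*(2*(⅕) - 5*(-½)) - 3)² = (2*(⅖ + 5/2) - 3)² = (2*(29/10) - 3)² = (29/5 - 3)² = (14/5)² = 196/25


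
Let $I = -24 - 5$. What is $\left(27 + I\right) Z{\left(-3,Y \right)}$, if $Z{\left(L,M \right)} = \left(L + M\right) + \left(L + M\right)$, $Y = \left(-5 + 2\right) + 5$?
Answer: $4$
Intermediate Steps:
$I = -29$ ($I = -24 - 5 = -29$)
$Y = 2$ ($Y = -3 + 5 = 2$)
$Z{\left(L,M \right)} = 2 L + 2 M$
$\left(27 + I\right) Z{\left(-3,Y \right)} = \left(27 - 29\right) \left(2 \left(-3\right) + 2 \cdot 2\right) = - 2 \left(-6 + 4\right) = \left(-2\right) \left(-2\right) = 4$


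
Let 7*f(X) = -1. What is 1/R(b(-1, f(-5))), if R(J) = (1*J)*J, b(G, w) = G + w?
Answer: 49/64 ≈ 0.76563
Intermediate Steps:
f(X) = -⅐ (f(X) = (⅐)*(-1) = -⅐)
R(J) = J² (R(J) = J*J = J²)
1/R(b(-1, f(-5))) = 1/((-1 - ⅐)²) = 1/((-8/7)²) = 1/(64/49) = 49/64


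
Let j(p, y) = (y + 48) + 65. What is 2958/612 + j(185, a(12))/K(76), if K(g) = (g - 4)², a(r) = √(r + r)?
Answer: 25169/5184 + √6/2592 ≈ 4.8561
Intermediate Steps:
a(r) = √2*√r (a(r) = √(2*r) = √2*√r)
j(p, y) = 113 + y (j(p, y) = (48 + y) + 65 = 113 + y)
K(g) = (-4 + g)²
2958/612 + j(185, a(12))/K(76) = 2958/612 + (113 + √2*√12)/((-4 + 76)²) = 2958*(1/612) + (113 + √2*(2*√3))/(72²) = 29/6 + (113 + 2*√6)/5184 = 29/6 + (113 + 2*√6)*(1/5184) = 29/6 + (113/5184 + √6/2592) = 25169/5184 + √6/2592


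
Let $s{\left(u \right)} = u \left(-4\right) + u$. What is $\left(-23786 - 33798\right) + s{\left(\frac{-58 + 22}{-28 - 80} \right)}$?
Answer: $-57585$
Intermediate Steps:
$s{\left(u \right)} = - 3 u$ ($s{\left(u \right)} = - 4 u + u = - 3 u$)
$\left(-23786 - 33798\right) + s{\left(\frac{-58 + 22}{-28 - 80} \right)} = \left(-23786 - 33798\right) - 3 \frac{-58 + 22}{-28 - 80} = -57584 - 3 \left(- \frac{36}{-108}\right) = -57584 - 3 \left(\left(-36\right) \left(- \frac{1}{108}\right)\right) = -57584 - 1 = -57585$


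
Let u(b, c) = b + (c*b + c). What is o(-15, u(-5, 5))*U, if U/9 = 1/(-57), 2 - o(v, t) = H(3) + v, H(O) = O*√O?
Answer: -51/19 + 9*√3/19 ≈ -1.8638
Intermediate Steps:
u(b, c) = b + c + b*c (u(b, c) = b + (b*c + c) = b + (c + b*c) = b + c + b*c)
H(O) = O^(3/2)
o(v, t) = 2 - v - 3*√3 (o(v, t) = 2 - (3^(3/2) + v) = 2 - (3*√3 + v) = 2 - (v + 3*√3) = 2 + (-v - 3*√3) = 2 - v - 3*√3)
U = -3/19 (U = 9/(-57) = 9*(-1/57) = -3/19 ≈ -0.15789)
o(-15, u(-5, 5))*U = (2 - 1*(-15) - 3*√3)*(-3/19) = (2 + 15 - 3*√3)*(-3/19) = (17 - 3*√3)*(-3/19) = -51/19 + 9*√3/19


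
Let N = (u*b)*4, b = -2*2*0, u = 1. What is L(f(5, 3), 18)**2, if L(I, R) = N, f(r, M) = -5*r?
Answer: 0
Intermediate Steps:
b = 0 (b = -4*0 = 0)
N = 0 (N = (1*0)*4 = 0*4 = 0)
L(I, R) = 0
L(f(5, 3), 18)**2 = 0**2 = 0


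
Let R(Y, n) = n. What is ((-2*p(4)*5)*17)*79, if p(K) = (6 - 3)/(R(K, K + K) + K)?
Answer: -6715/2 ≈ -3357.5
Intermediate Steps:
p(K) = 1/K (p(K) = (6 - 3)/((K + K) + K) = 3/(2*K + K) = 3/((3*K)) = 3*(1/(3*K)) = 1/K)
((-2*p(4)*5)*17)*79 = ((-2/4*5)*17)*79 = ((-2*¼*5)*17)*79 = (-½*5*17)*79 = -5/2*17*79 = -85/2*79 = -6715/2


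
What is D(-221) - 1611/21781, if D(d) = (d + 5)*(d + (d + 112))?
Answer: 1552548069/21781 ≈ 71280.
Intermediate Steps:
D(d) = (5 + d)*(112 + 2*d) (D(d) = (5 + d)*(d + (112 + d)) = (5 + d)*(112 + 2*d))
D(-221) - 1611/21781 = (560 + 2*(-221)**2 + 122*(-221)) - 1611/21781 = (560 + 2*48841 - 26962) - 1611*1/21781 = (560 + 97682 - 26962) - 1611/21781 = 71280 - 1611/21781 = 1552548069/21781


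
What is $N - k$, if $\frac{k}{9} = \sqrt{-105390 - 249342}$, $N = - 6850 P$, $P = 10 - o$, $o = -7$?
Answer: $-116450 - 18 i \sqrt{88683} \approx -1.1645 \cdot 10^{5} - 5360.3 i$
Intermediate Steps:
$P = 17$ ($P = 10 - -7 = 10 + 7 = 17$)
$N = -116450$ ($N = \left(-6850\right) 17 = -116450$)
$k = 18 i \sqrt{88683}$ ($k = 9 \sqrt{-105390 - 249342} = 9 \sqrt{-354732} = 9 \cdot 2 i \sqrt{88683} = 18 i \sqrt{88683} \approx 5360.3 i$)
$N - k = -116450 - 18 i \sqrt{88683}$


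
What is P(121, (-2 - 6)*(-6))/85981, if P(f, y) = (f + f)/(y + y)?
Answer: 121/4127088 ≈ 2.9319e-5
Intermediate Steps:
P(f, y) = f/y (P(f, y) = (2*f)/((2*y)) = (2*f)*(1/(2*y)) = f/y)
P(121, (-2 - 6)*(-6))/85981 = (121/(((-2 - 6)*(-6))))/85981 = (121/((-8*(-6))))*(1/85981) = (121/48)*(1/85981) = 121/4127088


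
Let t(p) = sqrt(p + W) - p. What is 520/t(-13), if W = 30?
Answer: 845/19 - 65*sqrt(17)/19 ≈ 30.368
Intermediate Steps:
t(p) = sqrt(30 + p) - p (t(p) = sqrt(p + 30) - p = sqrt(30 + p) - p)
520/t(-13) = 520/(sqrt(30 - 13) - 1*(-13)) = 520/(sqrt(17) + 13) = 520/(13 + sqrt(17))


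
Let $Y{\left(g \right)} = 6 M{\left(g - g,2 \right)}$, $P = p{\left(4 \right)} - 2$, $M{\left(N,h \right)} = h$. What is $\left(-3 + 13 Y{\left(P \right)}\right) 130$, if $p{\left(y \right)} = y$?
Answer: $19890$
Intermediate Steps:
$P = 2$ ($P = 4 - 2 = 2$)
$Y{\left(g \right)} = 12$ ($Y{\left(g \right)} = 6 \cdot 2 = 12$)
$\left(-3 + 13 Y{\left(P \right)}\right) 130 = \left(-3 + 13 \cdot 12\right) 130 = \left(-3 + 156\right) 130 = 153 \cdot 130 = 19890$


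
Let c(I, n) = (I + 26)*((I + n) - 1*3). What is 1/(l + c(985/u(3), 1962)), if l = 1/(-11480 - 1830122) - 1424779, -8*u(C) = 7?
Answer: -12891214/30180332743037 ≈ -4.2714e-7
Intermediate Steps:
u(C) = -7/8 (u(C) = -1/8*7 = -7/8)
l = -2623875855959/1841602 (l = 1/(-1841602) - 1424779 = -1/1841602 - 1424779 = -2623875855959/1841602 ≈ -1.4248e+6)
c(I, n) = (26 + I)*(-3 + I + n) (c(I, n) = (26 + I)*((I + n) - 3) = (26 + I)*(-3 + I + n))
1/(l + c(985/u(3), 1962)) = 1/(-2623875855959/1841602 + (-78 + (985/(-7/8))**2 + 23*(985/(-7/8)) + 26*1962 + (985/(-7/8))*1962)) = 1/(-2623875855959/1841602 + (-78 + (985*(-8/7))**2 + 23*(985*(-8/7)) + 51012 + (985*(-8/7))*1962)) = 1/(-2623875855959/1841602 + (-78 + (-7880/7)**2 + 23*(-7880/7) + 51012 - 7880/7*1962)) = 1/(-2623875855959/1841602 + (-78 + 62094400/49 - 181240/7 + 51012 - 15460560/7)) = 1/(-2623875855959/1841602 - 44902434/49) = 1/(-30180332743037/12891214) = -12891214/30180332743037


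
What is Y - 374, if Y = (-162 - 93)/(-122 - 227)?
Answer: -130271/349 ≈ -373.27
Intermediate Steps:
Y = 255/349 (Y = -255/(-349) = -255*(-1/349) = 255/349 ≈ 0.73066)
Y - 374 = 255/349 - 374 = -130271/349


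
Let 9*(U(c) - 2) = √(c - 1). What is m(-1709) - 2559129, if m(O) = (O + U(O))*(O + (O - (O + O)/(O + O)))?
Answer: 3277104 - 3419*I*√190/3 ≈ 3.2771e+6 - 15709.0*I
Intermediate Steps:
U(c) = 2 + √(-1 + c)/9 (U(c) = 2 + √(c - 1)/9 = 2 + √(-1 + c)/9)
m(O) = (-1 + 2*O)*(2 + O + √(-1 + O)/9) (m(O) = (O + (2 + √(-1 + O)/9))*(O + (O - (O + O)/(O + O))) = (2 + O + √(-1 + O)/9)*(O + (O - 2*O/(2*O))) = (2 + O + √(-1 + O)/9)*(O + (O - 2*O*1/(2*O))) = (2 + O + √(-1 + O)/9)*(O + (O - 1*1)) = (2 + O + √(-1 + O)/9)*(O + (O - 1)) = (2 + O + √(-1 + O)/9)*(O + (-1 + O)) = (2 + O + √(-1 + O)/9)*(-1 + 2*O) = (-1 + 2*O)*(2 + O + √(-1 + O)/9))
m(-1709) - 2559129 = (-2 + 2*(-1709)² + 3*(-1709) - √(-1 - 1709)/9 + (2/9)*(-1709)*√(-1 - 1709)) - 2559129 = (-2 + 2*2920681 - 5127 - I*√190/3 + (2/9)*(-1709)*√(-1710)) - 2559129 = (-2 + 5841362 - 5127 - I*√190/3 + (2/9)*(-1709)*(3*I*√190)) - 2559129 = (-2 + 5841362 - 5127 - I*√190/3 - 3418*I*√190/3) - 2559129 = (5836233 - 3419*I*√190/3) - 2559129 = 3277104 - 3419*I*√190/3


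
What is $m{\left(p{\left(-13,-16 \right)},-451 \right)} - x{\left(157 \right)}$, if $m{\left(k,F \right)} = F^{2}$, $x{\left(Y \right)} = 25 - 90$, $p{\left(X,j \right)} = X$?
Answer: $203466$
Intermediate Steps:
$x{\left(Y \right)} = -65$ ($x{\left(Y \right)} = 25 - 90 = -65$)
$m{\left(p{\left(-13,-16 \right)},-451 \right)} - x{\left(157 \right)} = \left(-451\right)^{2} - -65 = 203401 + 65 = 203466$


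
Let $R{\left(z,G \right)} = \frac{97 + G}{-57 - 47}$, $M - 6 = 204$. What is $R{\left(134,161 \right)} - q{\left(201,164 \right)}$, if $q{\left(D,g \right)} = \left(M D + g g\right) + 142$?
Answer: $- \frac{3601025}{52} \approx -69251.0$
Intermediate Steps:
$M = 210$ ($M = 6 + 204 = 210$)
$q{\left(D,g \right)} = 142 + g^{2} + 210 D$ ($q{\left(D,g \right)} = \left(210 D + g g\right) + 142 = \left(210 D + g^{2}\right) + 142 = \left(g^{2} + 210 D\right) + 142 = 142 + g^{2} + 210 D$)
$R{\left(z,G \right)} = - \frac{97}{104} - \frac{G}{104}$ ($R{\left(z,G \right)} = \frac{97 + G}{-104} = \left(97 + G\right) \left(- \frac{1}{104}\right) = - \frac{97}{104} - \frac{G}{104}$)
$R{\left(134,161 \right)} - q{\left(201,164 \right)} = \left(- \frac{97}{104} - \frac{161}{104}\right) - \left(142 + 164^{2} + 210 \cdot 201\right) = \left(- \frac{97}{104} - \frac{161}{104}\right) - \left(142 + 26896 + 42210\right) = - \frac{129}{52} - 69248 = - \frac{3601025}{52}$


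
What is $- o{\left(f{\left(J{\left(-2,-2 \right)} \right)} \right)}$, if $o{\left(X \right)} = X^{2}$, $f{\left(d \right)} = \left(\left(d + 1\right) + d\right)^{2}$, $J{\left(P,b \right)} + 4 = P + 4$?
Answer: $-81$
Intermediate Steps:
$J{\left(P,b \right)} = P$ ($J{\left(P,b \right)} = -4 + \left(P + 4\right) = -4 + \left(4 + P\right) = P$)
$f{\left(d \right)} = \left(1 + 2 d\right)^{2}$ ($f{\left(d \right)} = \left(\left(1 + d\right) + d\right)^{2} = \left(1 + 2 d\right)^{2}$)
$- o{\left(f{\left(J{\left(-2,-2 \right)} \right)} \right)} = - \left(\left(1 + 2 \left(-2\right)\right)^{2}\right)^{2} = - \left(\left(1 - 4\right)^{2}\right)^{2} = - \left(\left(-3\right)^{2}\right)^{2} = - 9^{2} = \left(-1\right) 81 = -81$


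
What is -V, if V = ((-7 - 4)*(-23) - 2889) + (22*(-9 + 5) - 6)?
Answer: 2730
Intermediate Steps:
V = -2730 (V = (-11*(-23) - 2889) + (22*(-4) - 6) = (253 - 2889) + (-88 - 6) = -2636 - 94 = -2730)
-V = -1*(-2730) = 2730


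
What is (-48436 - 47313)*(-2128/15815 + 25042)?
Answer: -37920156479398/15815 ≈ -2.3977e+9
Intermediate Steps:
(-48436 - 47313)*(-2128/15815 + 25042) = -95749*(-2128*1/15815 + 25042) = -95749*(-2128/15815 + 25042) = -95749*396037102/15815 = -37920156479398/15815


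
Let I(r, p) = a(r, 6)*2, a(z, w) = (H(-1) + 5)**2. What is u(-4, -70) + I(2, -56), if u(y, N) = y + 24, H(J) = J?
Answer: 52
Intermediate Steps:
a(z, w) = 16 (a(z, w) = (-1 + 5)**2 = 4**2 = 16)
u(y, N) = 24 + y
I(r, p) = 32 (I(r, p) = 16*2 = 32)
u(-4, -70) + I(2, -56) = (24 - 4) + 32 = 20 + 32 = 52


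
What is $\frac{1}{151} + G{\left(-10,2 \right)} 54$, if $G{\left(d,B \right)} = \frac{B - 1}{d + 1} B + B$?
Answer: $\frac{14497}{151} \approx 96.007$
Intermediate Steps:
$G{\left(d,B \right)} = B + \frac{B \left(-1 + B\right)}{1 + d}$ ($G{\left(d,B \right)} = \frac{-1 + B}{1 + d} B + B = \frac{B \left(-1 + B\right)}{1 + d} + B = B + \frac{B \left(-1 + B\right)}{1 + d}$)
$\frac{1}{151} + G{\left(-10,2 \right)} 54 = \frac{1}{151} + \frac{2 \left(2 - 10\right)}{1 - 10} \cdot 54 = \frac{1}{151} + 2 \frac{1}{-9} \left(-8\right) 54 = \frac{1}{151} + 2 \left(- \frac{1}{9}\right) \left(-8\right) 54 = \frac{1}{151} + \frac{16}{9} \cdot 54 = \frac{1}{151} + 96 = \frac{14497}{151}$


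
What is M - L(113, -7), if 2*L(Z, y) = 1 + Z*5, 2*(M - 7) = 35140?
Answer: 17294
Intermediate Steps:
M = 17577 (M = 7 + (½)*35140 = 7 + 17570 = 17577)
L(Z, y) = ½ + 5*Z/2 (L(Z, y) = (1 + Z*5)/2 = (1 + 5*Z)/2 = ½ + 5*Z/2)
M - L(113, -7) = 17577 - (½ + (5/2)*113) = 17577 - (½ + 565/2) = 17577 - 1*283 = 17577 - 283 = 17294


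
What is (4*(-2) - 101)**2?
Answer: 11881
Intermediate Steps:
(4*(-2) - 101)**2 = (-8 - 101)**2 = (-109)**2 = 11881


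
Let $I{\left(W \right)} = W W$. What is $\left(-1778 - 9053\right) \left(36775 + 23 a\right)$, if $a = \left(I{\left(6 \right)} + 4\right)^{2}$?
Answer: $-796890825$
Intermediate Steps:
$I{\left(W \right)} = W^{2}$
$a = 1600$ ($a = \left(6^{2} + 4\right)^{2} = \left(36 + 4\right)^{2} = 40^{2} = 1600$)
$\left(-1778 - 9053\right) \left(36775 + 23 a\right) = \left(-1778 - 9053\right) \left(36775 + 23 \cdot 1600\right) = - 10831 \left(36775 + 36800\right) = \left(-10831\right) 73575 = -796890825$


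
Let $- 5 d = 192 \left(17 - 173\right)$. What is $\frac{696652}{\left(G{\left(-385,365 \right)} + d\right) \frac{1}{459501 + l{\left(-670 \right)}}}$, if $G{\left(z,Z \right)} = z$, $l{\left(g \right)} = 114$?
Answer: $\frac{1600958544900}{28027} \approx 5.7122 \cdot 10^{7}$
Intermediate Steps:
$d = \frac{29952}{5}$ ($d = - \frac{192 \left(17 - 173\right)}{5} = - \frac{192 \left(-156\right)}{5} = \left(- \frac{1}{5}\right) \left(-29952\right) = \frac{29952}{5} \approx 5990.4$)
$\frac{696652}{\left(G{\left(-385,365 \right)} + d\right) \frac{1}{459501 + l{\left(-670 \right)}}} = \frac{696652}{\left(-385 + \frac{29952}{5}\right) \frac{1}{459501 + 114}} = \frac{696652}{\frac{28027}{5} \cdot \frac{1}{459615}} = \frac{696652}{\frac{28027}{2298075}} = 696652 \cdot \frac{2298075}{28027} = \frac{1600958544900}{28027}$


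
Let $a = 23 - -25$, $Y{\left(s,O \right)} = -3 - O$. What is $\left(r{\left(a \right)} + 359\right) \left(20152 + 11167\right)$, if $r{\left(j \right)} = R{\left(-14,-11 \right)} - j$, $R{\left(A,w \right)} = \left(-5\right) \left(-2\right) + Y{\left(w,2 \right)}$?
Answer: $9896804$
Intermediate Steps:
$a = 48$ ($a = 23 + 25 = 48$)
$R{\left(A,w \right)} = 5$ ($R{\left(A,w \right)} = \left(-5\right) \left(-2\right) - 5 = 10 - 5 = 5$)
$r{\left(j \right)} = 5 - j$
$\left(r{\left(a \right)} + 359\right) \left(20152 + 11167\right) = \left(\left(5 - 48\right) + 359\right) \left(20152 + 11167\right) = \left(\left(5 - 48\right) + 359\right) 31319 = \left(-43 + 359\right) 31319 = 316 \cdot 31319 = 9896804$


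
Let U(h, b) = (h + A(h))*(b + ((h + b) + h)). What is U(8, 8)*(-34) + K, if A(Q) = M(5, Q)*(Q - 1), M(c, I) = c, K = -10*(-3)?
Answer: -46754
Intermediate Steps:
K = 30
A(Q) = -5 + 5*Q (A(Q) = 5*(Q - 1) = 5*(-1 + Q) = -5 + 5*Q)
U(h, b) = (-5 + 6*h)*(2*b + 2*h) (U(h, b) = (h + (-5 + 5*h))*(b + ((h + b) + h)) = (-5 + 6*h)*(b + ((b + h) + h)) = (-5 + 6*h)*(b + (b + 2*h)) = (-5 + 6*h)*(2*b + 2*h))
U(8, 8)*(-34) + K = (-10*8 - 10*8 + 12*8² + 12*8*8)*(-34) + 30 = (-80 - 80 + 12*64 + 768)*(-34) + 30 = (-80 - 80 + 768 + 768)*(-34) + 30 = 1376*(-34) + 30 = -46784 + 30 = -46754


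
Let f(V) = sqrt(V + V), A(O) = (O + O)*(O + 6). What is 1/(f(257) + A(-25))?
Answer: 475/450993 - sqrt(514)/901986 ≈ 0.0010281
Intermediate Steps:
A(O) = 2*O*(6 + O) (A(O) = (2*O)*(6 + O) = 2*O*(6 + O))
f(V) = sqrt(2)*sqrt(V) (f(V) = sqrt(2*V) = sqrt(2)*sqrt(V))
1/(f(257) + A(-25)) = 1/(sqrt(2)*sqrt(257) + 2*(-25)*(6 - 25)) = 1/(sqrt(514) + 2*(-25)*(-19)) = 1/(sqrt(514) + 950) = 1/(950 + sqrt(514))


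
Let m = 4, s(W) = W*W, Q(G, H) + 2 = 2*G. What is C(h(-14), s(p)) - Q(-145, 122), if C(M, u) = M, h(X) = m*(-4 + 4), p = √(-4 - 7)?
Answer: 292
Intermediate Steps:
p = I*√11 (p = √(-11) = I*√11 ≈ 3.3166*I)
Q(G, H) = -2 + 2*G
s(W) = W²
h(X) = 0 (h(X) = 4*(-4 + 4) = 4*0 = 0)
C(h(-14), s(p)) - Q(-145, 122) = 0 - (-2 + 2*(-145)) = 0 - (-2 - 290) = 0 - 1*(-292) = 0 + 292 = 292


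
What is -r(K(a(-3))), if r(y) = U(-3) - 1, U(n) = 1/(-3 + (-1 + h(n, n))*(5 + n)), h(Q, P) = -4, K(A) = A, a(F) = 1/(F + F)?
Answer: 14/13 ≈ 1.0769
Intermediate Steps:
a(F) = 1/(2*F)
U(n) = 1/(-28 - 5*n) (U(n) = 1/(-3 + (-1 - 4)*(5 + n)) = 1/(-3 - 5*(5 + n)) = 1/(-3 + (-25 - 5*n)) = 1/(-28 - 5*n))
r(y) = -14/13 (r(y) = -1/(28 + 5*(-3)) - 1 = -1/(28 - 15) - 1 = -1/13 - 1 = -14/13)
-r(K(a(-3))) = -1*(-14/13) = 14/13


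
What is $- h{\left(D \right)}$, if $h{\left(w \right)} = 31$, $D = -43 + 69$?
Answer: $-31$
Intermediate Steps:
$D = 26$
$- h{\left(D \right)} = \left(-1\right) 31 = -31$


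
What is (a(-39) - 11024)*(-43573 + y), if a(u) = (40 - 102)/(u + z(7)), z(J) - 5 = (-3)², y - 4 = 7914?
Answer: 1964861478/5 ≈ 3.9297e+8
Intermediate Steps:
y = 7918 (y = 4 + 7914 = 7918)
z(J) = 14 (z(J) = 5 + (-3)² = 5 + 9 = 14)
a(u) = -62/(14 + u) (a(u) = (40 - 102)/(u + 14) = -62/(14 + u))
(a(-39) - 11024)*(-43573 + y) = (-62/(14 - 39) - 11024)*(-43573 + 7918) = (-62/(-25) - 11024)*(-35655) = (-62*(-1/25) - 11024)*(-35655) = (62/25 - 11024)*(-35655) = -275538/25*(-35655) = 1964861478/5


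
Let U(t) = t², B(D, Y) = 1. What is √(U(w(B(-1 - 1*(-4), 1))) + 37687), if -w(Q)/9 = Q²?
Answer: 2*√9442 ≈ 194.34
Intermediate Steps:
w(Q) = -9*Q²
√(U(w(B(-1 - 1*(-4), 1))) + 37687) = √((-9*1²)² + 37687) = √((-9*1)² + 37687) = √((-9)² + 37687) = √(81 + 37687) = √37768 = 2*√9442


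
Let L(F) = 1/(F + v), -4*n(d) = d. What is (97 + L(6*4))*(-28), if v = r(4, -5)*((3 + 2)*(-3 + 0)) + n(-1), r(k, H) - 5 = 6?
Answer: -1528996/563 ≈ -2715.8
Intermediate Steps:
r(k, H) = 11 (r(k, H) = 5 + 6 = 11)
n(d) = -d/4
v = -659/4 (v = 11*((3 + 2)*(-3 + 0)) - ¼*(-1) = 11*(5*(-3)) + ¼ = 11*(-15) + ¼ = -165 + ¼ = -659/4 ≈ -164.75)
L(F) = 1/(-659/4 + F) (L(F) = 1/(F - 659/4) = 1/(-659/4 + F))
(97 + L(6*4))*(-28) = (97 + 4/(-659 + 4*(6*4)))*(-28) = (97 + 4/(-659 + 4*24))*(-28) = (97 + 4/(-659 + 96))*(-28) = (97 + 4/(-563))*(-28) = (97 + 4*(-1/563))*(-28) = (97 - 4/563)*(-28) = (54607/563)*(-28) = -1528996/563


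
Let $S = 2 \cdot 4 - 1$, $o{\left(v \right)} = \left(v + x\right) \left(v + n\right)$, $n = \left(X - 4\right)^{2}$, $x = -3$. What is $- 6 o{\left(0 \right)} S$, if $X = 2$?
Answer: $504$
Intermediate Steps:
$n = 4$ ($n = \left(2 - 4\right)^{2} = \left(-2\right)^{2} = 4$)
$o{\left(v \right)} = \left(-3 + v\right) \left(4 + v\right)$ ($o{\left(v \right)} = \left(v - 3\right) \left(v + 4\right) = \left(-3 + v\right) \left(4 + v\right)$)
$S = 7$ ($S = 8 - 1 = 7$)
$- 6 o{\left(0 \right)} S = - 6 \left(-12 + 0 + 0^{2}\right) 7 = - 6 \left(-12 + 0 + 0\right) 7 = \left(-6\right) \left(-12\right) 7 = 72 \cdot 7 = 504$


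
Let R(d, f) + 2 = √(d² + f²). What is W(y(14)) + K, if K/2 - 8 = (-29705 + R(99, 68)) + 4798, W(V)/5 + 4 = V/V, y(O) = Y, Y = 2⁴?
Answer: -49817 + 10*√577 ≈ -49577.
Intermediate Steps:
R(d, f) = -2 + √(d² + f²)
Y = 16
y(O) = 16
W(V) = -15 (W(V) = -20 + 5*(V/V) = -20 + 5*1 = -20 + 5 = -15)
K = -49802 + 10*√577 (K = 16 + 2*((-29705 + (-2 + √(99² + 68²))) + 4798) = 16 + 2*((-29705 + (-2 + √(9801 + 4624))) + 4798) = 16 + 2*((-29705 + (-2 + √14425)) + 4798) = 16 + 2*((-29705 + (-2 + 5*√577)) + 4798) = 16 + 2*((-29707 + 5*√577) + 4798) = 16 + 2*(-24909 + 5*√577) = 16 + (-49818 + 10*√577) = -49802 + 10*√577 ≈ -49562.)
W(y(14)) + K = -15 + (-49802 + 10*√577) = -49817 + 10*√577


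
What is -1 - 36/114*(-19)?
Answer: 5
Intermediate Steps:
-1 - 36/114*(-19) = -1 - 36*1/114*(-19) = -1 - 6/19*(-19) = -1 + 6 = 5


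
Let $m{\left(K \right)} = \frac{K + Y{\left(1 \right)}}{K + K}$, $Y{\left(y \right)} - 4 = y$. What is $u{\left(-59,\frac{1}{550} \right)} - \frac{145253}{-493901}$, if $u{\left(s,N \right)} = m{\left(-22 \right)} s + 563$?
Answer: $\frac{11745924001}{21731644} \approx 540.5$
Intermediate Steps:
$Y{\left(y \right)} = 4 + y$
$m{\left(K \right)} = \frac{5 + K}{2 K}$ ($m{\left(K \right)} = \frac{K + \left(4 + 1\right)}{K + K} = \frac{K + 5}{2 K} = \left(5 + K\right) \frac{1}{2 K} = \frac{5 + K}{2 K}$)
$u{\left(s,N \right)} = 563 + \frac{17 s}{44}$ ($u{\left(s,N \right)} = \frac{5 - 22}{2 \left(-22\right)} s + 563 = \frac{1}{2} \left(- \frac{1}{22}\right) \left(-17\right) s + 563 = \frac{17 s}{44} + 563 = 563 + \frac{17 s}{44}$)
$u{\left(-59,\frac{1}{550} \right)} - \frac{145253}{-493901} = \left(563 + \frac{17}{44} \left(-59\right)\right) - \frac{145253}{-493901} = \left(563 - \frac{1003}{44}\right) - - \frac{145253}{493901} = \frac{23769}{44} + \frac{145253}{493901} = \frac{11745924001}{21731644}$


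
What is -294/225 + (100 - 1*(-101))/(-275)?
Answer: -1681/825 ≈ -2.0376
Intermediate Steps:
-294/225 + (100 - 1*(-101))/(-275) = -294*1/225 + (100 + 101)*(-1/275) = -98/75 + 201*(-1/275) = -98/75 - 201/275 = -1681/825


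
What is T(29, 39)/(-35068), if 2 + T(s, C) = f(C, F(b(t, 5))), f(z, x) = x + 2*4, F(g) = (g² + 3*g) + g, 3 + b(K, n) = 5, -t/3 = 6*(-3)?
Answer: -9/17534 ≈ -0.00051329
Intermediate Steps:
t = 54 (t = -18*(-3) = -3*(-18) = 54)
b(K, n) = 2 (b(K, n) = -3 + 5 = 2)
F(g) = g² + 4*g
f(z, x) = 8 + x (f(z, x) = x + 8 = 8 + x)
T(s, C) = 18 (T(s, C) = -2 + (8 + 2*(4 + 2)) = -2 + (8 + 2*6) = -2 + (8 + 12) = -2 + 20 = 18)
T(29, 39)/(-35068) = 18/(-35068) = 18*(-1/35068) = -9/17534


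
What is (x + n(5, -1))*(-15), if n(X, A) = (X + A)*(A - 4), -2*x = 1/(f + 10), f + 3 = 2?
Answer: 1805/6 ≈ 300.83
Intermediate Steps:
f = -1 (f = -3 + 2 = -1)
x = -1/18 (x = -1/(2*(-1 + 10)) = -½/9 = -½*⅑ = -1/18 ≈ -0.055556)
n(X, A) = (-4 + A)*(A + X) (n(X, A) = (A + X)*(-4 + A) = (-4 + A)*(A + X))
(x + n(5, -1))*(-15) = (-1/18 + ((-1)² - 4*(-1) - 4*5 - 1*5))*(-15) = (-1/18 + (1 + 4 - 20 - 5))*(-15) = (-1/18 - 20)*(-15) = -361/18*(-15) = 1805/6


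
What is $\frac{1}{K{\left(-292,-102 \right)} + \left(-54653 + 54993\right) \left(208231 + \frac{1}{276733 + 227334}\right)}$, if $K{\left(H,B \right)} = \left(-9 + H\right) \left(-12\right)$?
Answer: $\frac{29651}{2099354608972} \approx 1.4124 \cdot 10^{-8}$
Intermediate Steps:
$K{\left(H,B \right)} = 108 - 12 H$
$\frac{1}{K{\left(-292,-102 \right)} + \left(-54653 + 54993\right) \left(208231 + \frac{1}{276733 + 227334}\right)} = \frac{1}{\left(108 - -3504\right) + \left(-54653 + 54993\right) \left(208231 + \frac{1}{276733 + 227334}\right)} = \frac{1}{\left(108 + 3504\right) + 340 \left(208231 + \frac{1}{504067}\right)} = \frac{1}{3612 + 340 \left(208231 + \frac{1}{504067}\right)} = \frac{1}{3612 + 340 \cdot \frac{104962375478}{504067}} = \frac{1}{3612 + \frac{2099247509560}{29651}} = \frac{1}{\frac{2099354608972}{29651}} = \frac{29651}{2099354608972}$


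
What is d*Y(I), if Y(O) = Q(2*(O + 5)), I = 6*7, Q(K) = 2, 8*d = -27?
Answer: -27/4 ≈ -6.7500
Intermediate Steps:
d = -27/8 (d = (⅛)*(-27) = -27/8 ≈ -3.3750)
I = 42
Y(O) = 2
d*Y(I) = -27/8*2 = -27/4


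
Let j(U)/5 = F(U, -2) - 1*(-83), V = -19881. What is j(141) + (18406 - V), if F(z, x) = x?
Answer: 38692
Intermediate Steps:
j(U) = 405 (j(U) = 5*(-2 - 1*(-83)) = 5*(-2 + 83) = 5*81 = 405)
j(141) + (18406 - V) = 405 + (18406 - 1*(-19881)) = 405 + (18406 + 19881) = 405 + 38287 = 38692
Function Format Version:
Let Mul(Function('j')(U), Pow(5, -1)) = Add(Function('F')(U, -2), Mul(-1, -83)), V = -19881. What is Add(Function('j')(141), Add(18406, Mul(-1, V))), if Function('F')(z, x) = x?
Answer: 38692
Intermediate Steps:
Function('j')(U) = 405 (Function('j')(U) = Mul(5, Add(-2, Mul(-1, -83))) = Mul(5, Add(-2, 83)) = Mul(5, 81) = 405)
Add(Function('j')(141), Add(18406, Mul(-1, V))) = Add(405, Add(18406, Mul(-1, -19881))) = Add(405, Add(18406, 19881)) = Add(405, 38287) = 38692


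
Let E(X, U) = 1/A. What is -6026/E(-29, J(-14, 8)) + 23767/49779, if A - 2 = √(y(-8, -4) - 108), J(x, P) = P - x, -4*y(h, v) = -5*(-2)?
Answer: -599912741/49779 - 3013*I*√442 ≈ -12052.0 - 63345.0*I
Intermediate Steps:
y(h, v) = -5/2 (y(h, v) = -(-5)*(-2)/4 = -¼*10 = -5/2)
A = 2 + I*√442/2 (A = 2 + √(-5/2 - 108) = 2 + √(-221/2) = 2 + I*√442/2 ≈ 2.0 + 10.512*I)
E(X, U) = 1/(2 + I*√442/2)
-6026/E(-29, J(-14, 8)) + 23767/49779 = -6026/(4/229 - I*√442/229) + 23767/49779 = 23767/49779 - 6026/(4/229 - I*√442/229)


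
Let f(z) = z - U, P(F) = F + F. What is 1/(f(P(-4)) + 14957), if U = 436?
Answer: 1/14513 ≈ 6.8904e-5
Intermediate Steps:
P(F) = 2*F
f(z) = -436 + z (f(z) = z - 1*436 = z - 436 = -436 + z)
1/(f(P(-4)) + 14957) = 1/((-436 + 2*(-4)) + 14957) = 1/((-436 - 8) + 14957) = 1/(-444 + 14957) = 1/14513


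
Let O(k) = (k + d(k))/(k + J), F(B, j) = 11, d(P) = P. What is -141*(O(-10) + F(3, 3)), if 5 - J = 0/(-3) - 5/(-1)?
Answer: -1833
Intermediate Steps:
J = 0 (J = 5 - (0/(-3) - 5/(-1)) = 5 - (0*(-⅓) - 5*(-1)) = 5 - (0 + 5) = 5 - 1*5 = 5 - 5 = 0)
O(k) = 2 (O(k) = (k + k)/(k + 0) = (2*k)/k = 2)
-141*(O(-10) + F(3, 3)) = -141*(2 + 11) = -141*13 = -1833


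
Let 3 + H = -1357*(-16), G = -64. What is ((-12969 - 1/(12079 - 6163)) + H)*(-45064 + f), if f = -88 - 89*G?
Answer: -170008798632/493 ≈ -3.4485e+8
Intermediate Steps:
H = 21709 (H = -3 - 1357*(-16) = -3 + 21712 = 21709)
f = 5608 (f = -88 - 89*(-64) = -88 + 5696 = 5608)
((-12969 - 1/(12079 - 6163)) + H)*(-45064 + f) = ((-12969 - 1/(12079 - 6163)) + 21709)*(-45064 + 5608) = ((-12969 - 1/5916) + 21709)*(-39456) = (-76724605/5916 + 21709)*(-39456) = (51705839/5916)*(-39456) = -170008798632/493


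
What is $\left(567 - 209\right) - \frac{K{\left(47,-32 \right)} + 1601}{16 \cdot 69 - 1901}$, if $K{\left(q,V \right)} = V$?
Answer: $\frac{286895}{797} \approx 359.97$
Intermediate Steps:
$\left(567 - 209\right) - \frac{K{\left(47,-32 \right)} + 1601}{16 \cdot 69 - 1901} = \left(567 - 209\right) - \frac{-32 + 1601}{16 \cdot 69 - 1901} = \left(567 - 209\right) - \frac{1569}{1104 - 1901} = 358 - \frac{1569}{-797} = 358 - 1569 \left(- \frac{1}{797}\right) = 358 - - \frac{1569}{797} = 358 + \frac{1569}{797} = \frac{286895}{797}$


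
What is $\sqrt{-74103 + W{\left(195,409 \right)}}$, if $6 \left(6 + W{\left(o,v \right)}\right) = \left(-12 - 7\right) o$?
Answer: $\frac{i \sqrt{298906}}{2} \approx 273.36 i$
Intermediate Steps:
$W{\left(o,v \right)} = -6 - \frac{19 o}{6}$ ($W{\left(o,v \right)} = -6 + \frac{\left(-12 - 7\right) o}{6} = -6 + \frac{\left(-19\right) o}{6} = -6 - \frac{19 o}{6}$)
$\sqrt{-74103 + W{\left(195,409 \right)}} = \sqrt{-74103 - \frac{1247}{2}} = \sqrt{- \frac{149453}{2}} = \frac{i \sqrt{298906}}{2}$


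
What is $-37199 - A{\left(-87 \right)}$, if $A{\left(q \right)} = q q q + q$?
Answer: $621391$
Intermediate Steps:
$A{\left(q \right)} = q + q^{3}$ ($A{\left(q \right)} = q^{2} q + q = q^{3} + q = q + q^{3}$)
$-37199 - A{\left(-87 \right)} = -37199 - \left(-87 + \left(-87\right)^{3}\right) = -37199 - \left(-87 - 658503\right) = -37199 - -658590 = -37199 + 658590 = 621391$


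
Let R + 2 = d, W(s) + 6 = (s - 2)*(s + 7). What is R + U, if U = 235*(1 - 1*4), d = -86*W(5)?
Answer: -3287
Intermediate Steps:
W(s) = -6 + (-2 + s)*(7 + s) (W(s) = -6 + (s - 2)*(s + 7) = -6 + (-2 + s)*(7 + s))
d = -2580 (d = -86*(-20 + 5² + 5*5) = -86*(-20 + 25 + 25) = -86*30 = -2580)
U = -705 (U = 235*(1 - 4) = 235*(-3) = -705)
R = -2582 (R = -2 - 2580 = -2582)
R + U = -2582 - 705 = -3287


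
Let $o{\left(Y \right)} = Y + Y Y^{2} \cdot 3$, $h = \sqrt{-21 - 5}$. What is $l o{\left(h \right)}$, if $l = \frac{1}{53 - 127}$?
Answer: $\frac{77 i \sqrt{26}}{74} \approx 5.3057 i$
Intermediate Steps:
$l = - \frac{1}{74}$ ($l = \frac{1}{-74} = - \frac{1}{74} \approx -0.013514$)
$h = i \sqrt{26}$ ($h = \sqrt{-26} = i \sqrt{26} \approx 5.099 i$)
$o{\left(Y \right)} = Y + 3 Y^{3}$ ($o{\left(Y \right)} = Y + Y^{3} \cdot 3 = Y + 3 Y^{3}$)
$l o{\left(h \right)} = - \frac{i \sqrt{26} + 3 \left(i \sqrt{26}\right)^{3}}{74} = - \frac{i \sqrt{26} + 3 \left(- 26 i \sqrt{26}\right)}{74} = - \frac{i \sqrt{26} - 78 i \sqrt{26}}{74} = - \frac{\left(-77\right) i \sqrt{26}}{74} = \frac{77 i \sqrt{26}}{74}$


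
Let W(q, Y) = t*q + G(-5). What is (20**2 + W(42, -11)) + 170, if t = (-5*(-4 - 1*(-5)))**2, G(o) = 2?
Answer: 1622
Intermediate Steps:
t = 25 (t = (-5*(-4 + 5))**2 = (-5*1)**2 = (-5)**2 = 25)
W(q, Y) = 2 + 25*q (W(q, Y) = 25*q + 2 = 2 + 25*q)
(20**2 + W(42, -11)) + 170 = (20**2 + (2 + 25*42)) + 170 = (400 + (2 + 1050)) + 170 = (400 + 1052) + 170 = 1452 + 170 = 1622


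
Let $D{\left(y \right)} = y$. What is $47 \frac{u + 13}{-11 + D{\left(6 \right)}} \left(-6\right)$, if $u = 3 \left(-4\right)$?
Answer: $\frac{282}{5} \approx 56.4$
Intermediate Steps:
$u = -12$
$47 \frac{u + 13}{-11 + D{\left(6 \right)}} \left(-6\right) = 47 \frac{-12 + 13}{-11 + 6} \left(-6\right) = 47 \cdot 1 \frac{1}{-5} \left(-6\right) = 47 \cdot 1 \left(- \frac{1}{5}\right) \left(-6\right) = 47 \left(- \frac{1}{5}\right) \left(-6\right) = \left(- \frac{47}{5}\right) \left(-6\right) = \frac{282}{5}$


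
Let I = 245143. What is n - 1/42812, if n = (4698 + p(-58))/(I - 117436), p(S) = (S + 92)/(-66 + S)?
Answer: 6230731237/169489154604 ≈ 0.036762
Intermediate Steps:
p(S) = (92 + S)/(-66 + S)
n = 291259/7917834 (n = (4698 + (92 - 58)/(-66 - 58))/(245143 - 117436) = (4698 + 34/(-124))/127707 = (4698 - 1/124*34)*(1/127707) = (4698 - 17/62)*(1/127707) = (291259/62)*(1/127707) = 291259/7917834 ≈ 0.036785)
n - 1/42812 = 291259/7917834 - 1/42812 = 6230731237/169489154604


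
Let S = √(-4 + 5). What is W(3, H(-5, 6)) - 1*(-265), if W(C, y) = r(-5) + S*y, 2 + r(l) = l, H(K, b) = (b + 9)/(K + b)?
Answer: 273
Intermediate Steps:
H(K, b) = (9 + b)/(K + b)
r(l) = -2 + l
S = 1 (S = √1 = 1)
W(C, y) = -7 + y (W(C, y) = (-2 - 5) + 1*y = -7 + y)
W(3, H(-5, 6)) - 1*(-265) = (-7 + (9 + 6)/(-5 + 6)) - 1*(-265) = (-7 + 15/1) + 265 = (-7 + 1*15) + 265 = (-7 + 15) + 265 = 8 + 265 = 273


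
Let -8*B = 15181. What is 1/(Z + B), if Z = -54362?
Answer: -8/450077 ≈ -1.7775e-5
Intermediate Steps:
B = -15181/8 (B = -1/8*15181 = -15181/8 ≈ -1897.6)
1/(Z + B) = 1/(-54362 - 15181/8) = 1/(-450077/8) = -8/450077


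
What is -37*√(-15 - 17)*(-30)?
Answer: 4440*I*√2 ≈ 6279.1*I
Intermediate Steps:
-37*√(-15 - 17)*(-30) = -148*I*√2*(-30) = 4440*I*√2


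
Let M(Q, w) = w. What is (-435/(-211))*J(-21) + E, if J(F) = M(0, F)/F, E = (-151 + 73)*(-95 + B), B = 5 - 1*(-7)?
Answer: 1366449/211 ≈ 6476.1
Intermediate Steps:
B = 12 (B = 5 + 7 = 12)
E = 6474 (E = (-151 + 73)*(-95 + 12) = -78*(-83) = 6474)
J(F) = 1 (J(F) = F/F = 1)
(-435/(-211))*J(-21) + E = -435/(-211)*1 + 6474 = -435*(-1/211)*1 + 6474 = (435/211)*1 + 6474 = 435/211 + 6474 = 1366449/211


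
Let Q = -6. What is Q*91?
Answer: -546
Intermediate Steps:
Q*91 = -6*91 = -546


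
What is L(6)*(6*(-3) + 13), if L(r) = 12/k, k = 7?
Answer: -60/7 ≈ -8.5714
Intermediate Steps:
L(r) = 12/7
L(6)*(6*(-3) + 13) = 12*(6*(-3) + 13)/7 = 12*(-18 + 13)/7 = (12/7)*(-5) = -60/7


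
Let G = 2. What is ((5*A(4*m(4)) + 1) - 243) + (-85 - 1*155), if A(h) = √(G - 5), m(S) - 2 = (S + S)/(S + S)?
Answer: -482 + 5*I*√3 ≈ -482.0 + 8.6602*I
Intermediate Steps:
m(S) = 3 (m(S) = 2 + (S + S)/(S + S) = 2 + (2*S)/((2*S)) = 2 + (2*S)*(1/(2*S)) = 2 + 1 = 3)
A(h) = I*√3 (A(h) = √(2 - 5) = √(-3) = I*√3)
((5*A(4*m(4)) + 1) - 243) + (-85 - 1*155) = ((5*(I*√3) + 1) - 243) + (-85 - 1*155) = ((5*I*√3 + 1) - 243) + (-85 - 155) = ((1 + 5*I*√3) - 243) - 240 = (-242 + 5*I*√3) - 240 = -482 + 5*I*√3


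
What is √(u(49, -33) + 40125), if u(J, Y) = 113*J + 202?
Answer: 42*√26 ≈ 214.16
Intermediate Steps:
u(J, Y) = 202 + 113*J
√(u(49, -33) + 40125) = √((202 + 113*49) + 40125) = √((202 + 5537) + 40125) = √(5739 + 40125) = √45864 = 42*√26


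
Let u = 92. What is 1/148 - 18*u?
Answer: -245087/148 ≈ -1656.0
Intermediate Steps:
1/148 - 18*u = 1/148 - 18*92 = 1/148 - 1656 = -245087/148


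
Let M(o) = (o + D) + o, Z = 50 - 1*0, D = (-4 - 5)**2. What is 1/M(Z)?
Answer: 1/181 ≈ 0.0055249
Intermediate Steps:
D = 81 (D = (-9)**2 = 81)
Z = 50 (Z = 50 + 0 = 50)
M(o) = 81 + 2*o (M(o) = (o + 81) + o = (81 + o) + o = 81 + 2*o)
1/M(Z) = 1/(81 + 2*50) = 1/(81 + 100) = 1/181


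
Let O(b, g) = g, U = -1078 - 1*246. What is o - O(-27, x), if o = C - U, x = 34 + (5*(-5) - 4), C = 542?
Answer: 1861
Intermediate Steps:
x = 5 (x = 34 + (-25 - 4) = 34 - 29 = 5)
U = -1324 (U = -1078 - 246 = -1324)
o = 1866 (o = 542 - 1*(-1324) = 542 + 1324 = 1866)
o - O(-27, x) = 1866 - 1*5 = 1866 - 5 = 1861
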